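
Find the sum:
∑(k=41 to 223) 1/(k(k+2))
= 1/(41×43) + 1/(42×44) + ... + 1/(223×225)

Partial fractions: 1/(k(k+2)) = (1/2)[1/k - 1/(k+2)]
Telescoping leaves the first two and last two terms:
= (1/2)[1/41 + 1/42 - 1/224 - 1/225]
= 81191/4132800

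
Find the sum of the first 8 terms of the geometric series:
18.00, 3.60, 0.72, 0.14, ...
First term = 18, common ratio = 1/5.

Sₙ = a(1 - rⁿ) / (1 - r)
S_8 = 18(1 - (1/5)^8) / (1 - (1/5))
S_8 = 18(1 - (1/390625)) / (4/5)
S_8 = 1757808/78125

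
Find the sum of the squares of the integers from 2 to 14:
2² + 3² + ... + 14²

Use ∑_{k=1}^{n} k² = n(n+1)(2n+1)/6, then subtract the first 1 terms.
∑_{k=1}^{14} k² = 14×15×29/6 = 1015
∑_{k=1}^{1} k² = 1×2×3/6 = 1
∑_{k=2}^{14} k² = 1015 - 1 = 1014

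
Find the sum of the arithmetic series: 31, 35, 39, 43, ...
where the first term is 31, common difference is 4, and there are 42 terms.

Sₙ = n/2 × (first + last)
Last term = a + (n-1)d = 31 + (42-1)×4 = 195
S_42 = 42/2 × (31 + 195)
S_42 = 42/2 × 226 = 4746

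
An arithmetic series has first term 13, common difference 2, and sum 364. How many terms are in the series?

Using S = n/2 × [2a + (n-1)d]
364 = n/2 × [2(13) + (n-1)(2)]
364 = n/2 × [26 + 2n - 2]
728 = n × [24 + 2n]
2n² + (24)n - 728 = 0
Discriminant: Δ = (24)² - 4(2)(-728) = 576 + 5824 = 6400
√Δ = 80
n = [-(24) + √Δ] / (2·2) = (-24 + 80) / 4 = 56 / 4 = 14
(The negative root is discarded since n must be a positive integer.)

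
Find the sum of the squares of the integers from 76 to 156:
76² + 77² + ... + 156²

Use ∑_{k=1}^{n} k² = n(n+1)(2n+1)/6, then subtract the first 75 terms.
∑_{k=1}^{156} k² = 156×157×313/6 = 1277666
∑_{k=1}^{75} k² = 75×76×151/6 = 143450
∑_{k=76}^{156} k² = 1277666 - 143450 = 1134216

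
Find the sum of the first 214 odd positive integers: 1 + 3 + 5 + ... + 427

Sum of first n odd numbers = n²
= 214²
= 45796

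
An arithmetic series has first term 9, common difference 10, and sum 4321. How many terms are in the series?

Using S = n/2 × [2a + (n-1)d]
4321 = n/2 × [2(9) + (n-1)(10)]
4321 = n/2 × [18 + 10n - 10]
8642 = n × [8 + 10n]
10n² + (8)n - 8642 = 0
Discriminant: Δ = (8)² - 4(10)(-8642) = 64 + 345680 = 345744
√Δ = 588
n = [-(8) + √Δ] / (2·10) = (-8 + 588) / 20 = 580 / 20 = 29
(The negative root is discarded since n must be a positive integer.)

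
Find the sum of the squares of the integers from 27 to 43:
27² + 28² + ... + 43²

Use ∑_{k=1}^{n} k² = n(n+1)(2n+1)/6, then subtract the first 26 terms.
∑_{k=1}^{43} k² = 43×44×87/6 = 27434
∑_{k=1}^{26} k² = 26×27×53/6 = 6201
∑_{k=27}^{43} k² = 27434 - 6201 = 21233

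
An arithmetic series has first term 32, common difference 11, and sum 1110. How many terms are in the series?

Using S = n/2 × [2a + (n-1)d]
1110 = n/2 × [2(32) + (n-1)(11)]
1110 = n/2 × [64 + 11n - 11]
2220 = n × [53 + 11n]
11n² + (53)n - 2220 = 0
Discriminant: Δ = (53)² - 4(11)(-2220) = 2809 + 97680 = 100489
√Δ = 317
n = [-(53) + √Δ] / (2·11) = (-53 + 317) / 22 = 264 / 22 = 12
(The negative root is discarded since n must be a positive integer.)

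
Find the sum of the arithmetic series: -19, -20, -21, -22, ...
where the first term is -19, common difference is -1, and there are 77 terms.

Sₙ = n/2 × (first + last)
Last term = a + (n-1)d = -19 + (77-1)×(-1) = -95
S_77 = 77/2 × (-19 + (-95))
S_77 = 77/2 × (-114) = -4389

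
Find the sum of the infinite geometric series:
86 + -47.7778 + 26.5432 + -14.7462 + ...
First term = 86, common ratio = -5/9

For |r| < 1, S = a / (1 - r)
S = 86 / (1 - (-5/9))
S = 86 / (14/9)
S = 387/7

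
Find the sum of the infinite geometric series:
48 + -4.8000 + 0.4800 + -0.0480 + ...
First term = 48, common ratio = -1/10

For |r| < 1, S = a / (1 - r)
S = 48 / (1 - (-1/10))
S = 48 / (11/10)
S = 480/11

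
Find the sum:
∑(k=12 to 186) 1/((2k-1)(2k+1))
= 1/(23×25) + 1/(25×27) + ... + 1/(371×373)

Partial fractions: 1/((2k-1)(2k+1)) = (1/2)[1/(2k-1) - 1/(2k+1)]
The series telescopes:
= (1/2)[1/23 - 1/373]
= 175/8579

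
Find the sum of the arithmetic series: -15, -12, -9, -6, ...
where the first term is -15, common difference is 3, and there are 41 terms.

Sₙ = n/2 × (first + last)
Last term = a + (n-1)d = -15 + (41-1)×3 = 105
S_41 = 41/2 × (-15 + 105)
S_41 = 41/2 × 90 = 1845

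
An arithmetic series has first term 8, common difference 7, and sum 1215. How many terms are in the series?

Using S = n/2 × [2a + (n-1)d]
1215 = n/2 × [2(8) + (n-1)(7)]
1215 = n/2 × [16 + 7n - 7]
2430 = n × [9 + 7n]
7n² + (9)n - 2430 = 0
Discriminant: Δ = (9)² - 4(7)(-2430) = 81 + 68040 = 68121
√Δ = 261
n = [-(9) + √Δ] / (2·7) = (-9 + 261) / 14 = 252 / 14 = 18
(The negative root is discarded since n must be a positive integer.)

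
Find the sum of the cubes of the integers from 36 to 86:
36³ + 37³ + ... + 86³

Use ∑_{k=1}^{n} k³ = [n(n+1)/2]², then subtract the first 35 terms.
∑_{k=1}^{86} k³ = [86×87/2]² = 3741² = 13995081
∑_{k=1}^{35} k³ = [35×36/2]² = 630² = 396900
∑_{k=36}^{86} k³ = 13995081 - 396900 = 13598181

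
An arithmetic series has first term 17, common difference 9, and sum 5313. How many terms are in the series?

Using S = n/2 × [2a + (n-1)d]
5313 = n/2 × [2(17) + (n-1)(9)]
5313 = n/2 × [34 + 9n - 9]
10626 = n × [25 + 9n]
9n² + (25)n - 10626 = 0
Discriminant: Δ = (25)² - 4(9)(-10626) = 625 + 382536 = 383161
√Δ = 619
n = [-(25) + √Δ] / (2·9) = (-25 + 619) / 18 = 594 / 18 = 33
(The negative root is discarded since n must be a positive integer.)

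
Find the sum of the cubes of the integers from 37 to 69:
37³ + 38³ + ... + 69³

Use ∑_{k=1}^{n} k³ = [n(n+1)/2]², then subtract the first 36 terms.
∑_{k=1}^{69} k³ = [69×70/2]² = 2415² = 5832225
∑_{k=1}^{36} k³ = [36×37/2]² = 666² = 443556
∑_{k=37}^{69} k³ = 5832225 - 443556 = 5388669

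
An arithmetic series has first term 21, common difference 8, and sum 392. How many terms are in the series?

Using S = n/2 × [2a + (n-1)d]
392 = n/2 × [2(21) + (n-1)(8)]
392 = n/2 × [42 + 8n - 8]
784 = n × [34 + 8n]
8n² + (34)n - 784 = 0
Discriminant: Δ = (34)² - 4(8)(-784) = 1156 + 25088 = 26244
√Δ = 162
n = [-(34) + √Δ] / (2·8) = (-34 + 162) / 16 = 128 / 16 = 8
(The negative root is discarded since n must be a positive integer.)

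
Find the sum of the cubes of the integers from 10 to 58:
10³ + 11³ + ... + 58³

Use ∑_{k=1}^{n} k³ = [n(n+1)/2]², then subtract the first 9 terms.
∑_{k=1}^{58} k³ = [58×59/2]² = 1711² = 2927521
∑_{k=1}^{9} k³ = [9×10/2]² = 45² = 2025
∑_{k=10}^{58} k³ = 2927521 - 2025 = 2925496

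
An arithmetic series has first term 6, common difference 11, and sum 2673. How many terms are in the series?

Using S = n/2 × [2a + (n-1)d]
2673 = n/2 × [2(6) + (n-1)(11)]
2673 = n/2 × [12 + 11n - 11]
5346 = n × [1 + 11n]
11n² + (1)n - 5346 = 0
Discriminant: Δ = (1)² - 4(11)(-5346) = 1 + 235224 = 235225
√Δ = 485
n = [-(1) + √Δ] / (2·11) = (-1 + 485) / 22 = 484 / 22 = 22
(The negative root is discarded since n must be a positive integer.)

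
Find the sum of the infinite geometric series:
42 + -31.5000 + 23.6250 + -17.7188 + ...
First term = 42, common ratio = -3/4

For |r| < 1, S = a / (1 - r)
S = 42 / (1 - (-3/4))
S = 42 / (7/4)
S = 24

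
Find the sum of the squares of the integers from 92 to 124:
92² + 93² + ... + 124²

Use ∑_{k=1}^{n} k² = n(n+1)(2n+1)/6, then subtract the first 91 terms.
∑_{k=1}^{124} k² = 124×125×249/6 = 643250
∑_{k=1}^{91} k² = 91×92×183/6 = 255346
∑_{k=92}^{124} k² = 643250 - 255346 = 387904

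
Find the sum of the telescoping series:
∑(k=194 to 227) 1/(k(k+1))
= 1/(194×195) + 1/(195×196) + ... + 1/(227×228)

Partial fractions: 1/(k(k+1)) = 1/k - 1/(k+1)
The series telescopes:
= (1/194 - 1/195) + (1/195 - 1/196) + ... + (1/227 - 1/228)
= 1/194 - 1/228
= 17/22116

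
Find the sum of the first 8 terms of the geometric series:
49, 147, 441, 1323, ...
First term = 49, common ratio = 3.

Sₙ = a(1 - rⁿ) / (1 - r)
S_8 = 49(1 - 3^8) / (1 - 3)
S_8 = 49(1 - 6561) / (-2)
S_8 = 160720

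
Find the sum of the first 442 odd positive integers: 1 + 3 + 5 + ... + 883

Sum of first n odd numbers = n²
= 442²
= 195364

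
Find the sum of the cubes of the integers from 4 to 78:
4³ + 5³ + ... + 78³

Use ∑_{k=1}^{n} k³ = [n(n+1)/2]², then subtract the first 3 terms.
∑_{k=1}^{78} k³ = [78×79/2]² = 3081² = 9492561
∑_{k=1}^{3} k³ = [3×4/2]² = 6² = 36
∑_{k=4}^{78} k³ = 9492561 - 36 = 9492525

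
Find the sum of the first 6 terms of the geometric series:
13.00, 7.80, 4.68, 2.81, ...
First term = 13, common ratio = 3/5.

Sₙ = a(1 - rⁿ) / (1 - r)
S_6 = 13(1 - (3/5)^6) / (1 - (3/5))
S_6 = 13(1 - (729/15625)) / (2/5)
S_6 = 96824/3125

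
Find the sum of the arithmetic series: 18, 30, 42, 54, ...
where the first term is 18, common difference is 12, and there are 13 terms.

Sₙ = n/2 × (first + last)
Last term = a + (n-1)d = 18 + (13-1)×12 = 162
S_13 = 13/2 × (18 + 162)
S_13 = 13/2 × 180 = 1170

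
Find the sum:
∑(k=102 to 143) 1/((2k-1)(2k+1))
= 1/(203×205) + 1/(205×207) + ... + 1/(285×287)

Partial fractions: 1/((2k-1)(2k+1)) = (1/2)[1/(2k-1) - 1/(2k+1)]
The series telescopes:
= (1/2)[1/203 - 1/287]
= 6/8323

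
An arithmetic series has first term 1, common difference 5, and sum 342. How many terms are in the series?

Using S = n/2 × [2a + (n-1)d]
342 = n/2 × [2(1) + (n-1)(5)]
342 = n/2 × [2 + 5n - 5]
684 = n × [-3 + 5n]
5n² + (-3)n - 684 = 0
Discriminant: Δ = (-3)² - 4(5)(-684) = 9 + 13680 = 13689
√Δ = 117
n = [-(-3) + √Δ] / (2·5) = (3 + 117) / 10 = 120 / 10 = 12
(The negative root is discarded since n must be a positive integer.)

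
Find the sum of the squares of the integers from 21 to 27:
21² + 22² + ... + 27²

Use ∑_{k=1}^{n} k² = n(n+1)(2n+1)/6, then subtract the first 20 terms.
∑_{k=1}^{27} k² = 27×28×55/6 = 6930
∑_{k=1}^{20} k² = 20×21×41/6 = 2870
∑_{k=21}^{27} k² = 6930 - 2870 = 4060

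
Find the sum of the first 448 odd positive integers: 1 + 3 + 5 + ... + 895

Sum of first n odd numbers = n²
= 448²
= 200704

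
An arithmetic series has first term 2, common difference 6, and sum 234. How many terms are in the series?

Using S = n/2 × [2a + (n-1)d]
234 = n/2 × [2(2) + (n-1)(6)]
234 = n/2 × [4 + 6n - 6]
468 = n × [-2 + 6n]
6n² + (-2)n - 468 = 0
Discriminant: Δ = (-2)² - 4(6)(-468) = 4 + 11232 = 11236
√Δ = 106
n = [-(-2) + √Δ] / (2·6) = (2 + 106) / 12 = 108 / 12 = 9
(The negative root is discarded since n must be a positive integer.)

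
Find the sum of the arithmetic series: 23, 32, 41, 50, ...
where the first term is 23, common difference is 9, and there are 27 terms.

Sₙ = n/2 × (first + last)
Last term = a + (n-1)d = 23 + (27-1)×9 = 257
S_27 = 27/2 × (23 + 257)
S_27 = 27/2 × 280 = 3780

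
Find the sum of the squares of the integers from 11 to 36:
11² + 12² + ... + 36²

Use ∑_{k=1}^{n} k² = n(n+1)(2n+1)/6, then subtract the first 10 terms.
∑_{k=1}^{36} k² = 36×37×73/6 = 16206
∑_{k=1}^{10} k² = 10×11×21/6 = 385
∑_{k=11}^{36} k² = 16206 - 385 = 15821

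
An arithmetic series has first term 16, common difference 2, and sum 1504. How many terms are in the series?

Using S = n/2 × [2a + (n-1)d]
1504 = n/2 × [2(16) + (n-1)(2)]
1504 = n/2 × [32 + 2n - 2]
3008 = n × [30 + 2n]
2n² + (30)n - 3008 = 0
Discriminant: Δ = (30)² - 4(2)(-3008) = 900 + 24064 = 24964
√Δ = 158
n = [-(30) + √Δ] / (2·2) = (-30 + 158) / 4 = 128 / 4 = 32
(The negative root is discarded since n must be a positive integer.)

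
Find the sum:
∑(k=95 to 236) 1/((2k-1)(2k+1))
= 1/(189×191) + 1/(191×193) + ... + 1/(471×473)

Partial fractions: 1/((2k-1)(2k+1)) = (1/2)[1/(2k-1) - 1/(2k+1)]
The series telescopes:
= (1/2)[1/189 - 1/473]
= 142/89397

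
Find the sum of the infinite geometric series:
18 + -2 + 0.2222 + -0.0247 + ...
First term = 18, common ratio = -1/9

For |r| < 1, S = a / (1 - r)
S = 18 / (1 - (-1/9))
S = 18 / (10/9)
S = 81/5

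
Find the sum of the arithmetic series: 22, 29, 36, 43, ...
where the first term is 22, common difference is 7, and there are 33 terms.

Sₙ = n/2 × (first + last)
Last term = a + (n-1)d = 22 + (33-1)×7 = 246
S_33 = 33/2 × (22 + 246)
S_33 = 33/2 × 268 = 4422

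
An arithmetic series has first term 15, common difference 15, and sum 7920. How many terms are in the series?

Using S = n/2 × [2a + (n-1)d]
7920 = n/2 × [2(15) + (n-1)(15)]
7920 = n/2 × [30 + 15n - 15]
15840 = n × [15 + 15n]
15n² + (15)n - 15840 = 0
Discriminant: Δ = (15)² - 4(15)(-15840) = 225 + 950400 = 950625
√Δ = 975
n = [-(15) + √Δ] / (2·15) = (-15 + 975) / 30 = 960 / 30 = 32
(The negative root is discarded since n must be a positive integer.)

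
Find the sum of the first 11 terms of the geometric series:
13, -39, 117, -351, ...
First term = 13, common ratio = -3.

Sₙ = a(1 - rⁿ) / (1 - r)
S_11 = 13(1 - (-3)^11) / (1 - (-3))
S_11 = 13(1 - (-177147)) / (4)
S_11 = 575731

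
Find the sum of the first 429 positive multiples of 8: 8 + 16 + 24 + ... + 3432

Factor out 8: = 8(1 + 2 + ... + 429) = 8 × n(n+1)/2
= 8 × 429×430/2
= 8 × 92235
= 737880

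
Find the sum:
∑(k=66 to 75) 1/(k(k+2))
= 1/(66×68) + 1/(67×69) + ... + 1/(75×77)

Partial fractions: 1/(k(k+2)) = (1/2)[1/k - 1/(k+2)]
Telescoping leaves the first two and last two terms:
= (1/2)[1/66 + 1/67 - 1/76 - 1/77]
= 4625/2352504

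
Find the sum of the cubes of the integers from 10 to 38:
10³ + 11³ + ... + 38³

Use ∑_{k=1}^{n} k³ = [n(n+1)/2]², then subtract the first 9 terms.
∑_{k=1}^{38} k³ = [38×39/2]² = 741² = 549081
∑_{k=1}^{9} k³ = [9×10/2]² = 45² = 2025
∑_{k=10}^{38} k³ = 549081 - 2025 = 547056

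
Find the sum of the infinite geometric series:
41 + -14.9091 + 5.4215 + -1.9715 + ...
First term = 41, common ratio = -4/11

For |r| < 1, S = a / (1 - r)
S = 41 / (1 - (-4/11))
S = 41 / (15/11)
S = 451/15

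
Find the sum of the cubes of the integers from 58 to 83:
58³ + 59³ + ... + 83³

Use ∑_{k=1}^{n} k³ = [n(n+1)/2]², then subtract the first 57 terms.
∑_{k=1}^{83} k³ = [83×84/2]² = 3486² = 12152196
∑_{k=1}^{57} k³ = [57×58/2]² = 1653² = 2732409
∑_{k=58}^{83} k³ = 12152196 - 2732409 = 9419787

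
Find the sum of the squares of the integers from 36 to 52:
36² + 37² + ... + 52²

Use ∑_{k=1}^{n} k² = n(n+1)(2n+1)/6, then subtract the first 35 terms.
∑_{k=1}^{52} k² = 52×53×105/6 = 48230
∑_{k=1}^{35} k² = 35×36×71/6 = 14910
∑_{k=36}^{52} k² = 48230 - 14910 = 33320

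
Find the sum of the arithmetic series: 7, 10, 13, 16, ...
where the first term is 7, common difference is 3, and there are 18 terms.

Sₙ = n/2 × (first + last)
Last term = a + (n-1)d = 7 + (18-1)×3 = 58
S_18 = 18/2 × (7 + 58)
S_18 = 18/2 × 65 = 585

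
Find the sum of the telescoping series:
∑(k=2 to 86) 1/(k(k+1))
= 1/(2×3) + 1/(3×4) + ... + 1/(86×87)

Partial fractions: 1/(k(k+1)) = 1/k - 1/(k+1)
The series telescopes:
= (1/2 - 1/3) + (1/3 - 1/4) + ... + (1/86 - 1/87)
= 1/2 - 1/87
= 85/174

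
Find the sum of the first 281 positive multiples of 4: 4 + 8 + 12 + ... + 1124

Factor out 4: = 4(1 + 2 + ... + 281) = 4 × n(n+1)/2
= 4 × 281×282/2
= 4 × 39621
= 158484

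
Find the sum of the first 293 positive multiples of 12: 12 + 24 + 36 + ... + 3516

Factor out 12: = 12(1 + 2 + ... + 293) = 12 × n(n+1)/2
= 12 × 293×294/2
= 12 × 43071
= 516852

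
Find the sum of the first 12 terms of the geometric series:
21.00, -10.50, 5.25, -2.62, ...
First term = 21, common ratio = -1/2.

Sₙ = a(1 - rⁿ) / (1 - r)
S_12 = 21(1 - (-1/2)^12) / (1 - (-1/2))
S_12 = 21(1 - (1/4096)) / (3/2)
S_12 = 28665/2048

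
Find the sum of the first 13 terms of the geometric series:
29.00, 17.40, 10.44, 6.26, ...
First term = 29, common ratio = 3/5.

Sₙ = a(1 - rⁿ) / (1 - r)
S_13 = 29(1 - (3/5)^13) / (1 - (3/5))
S_13 = 29(1 - (1594323/1220703125)) / (2/5)
S_13 = 17677077629/244140625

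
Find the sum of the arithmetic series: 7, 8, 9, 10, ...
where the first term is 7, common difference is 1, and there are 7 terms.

Sₙ = n/2 × (first + last)
Last term = a + (n-1)d = 7 + (7-1)×1 = 13
S_7 = 7/2 × (7 + 13)
S_7 = 7/2 × 20 = 70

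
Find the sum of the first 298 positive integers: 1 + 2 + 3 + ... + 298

Formula: ∑k = n(n+1)/2
= 298×299/2
= 89102/2
= 44551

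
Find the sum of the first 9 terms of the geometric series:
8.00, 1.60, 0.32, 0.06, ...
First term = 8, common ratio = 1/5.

Sₙ = a(1 - rⁿ) / (1 - r)
S_9 = 8(1 - (1/5)^9) / (1 - (1/5))
S_9 = 8(1 - (1/1953125)) / (4/5)
S_9 = 3906248/390625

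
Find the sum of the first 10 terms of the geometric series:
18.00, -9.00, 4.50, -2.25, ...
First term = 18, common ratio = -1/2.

Sₙ = a(1 - rⁿ) / (1 - r)
S_10 = 18(1 - (-1/2)^10) / (1 - (-1/2))
S_10 = 18(1 - (1/1024)) / (3/2)
S_10 = 3069/256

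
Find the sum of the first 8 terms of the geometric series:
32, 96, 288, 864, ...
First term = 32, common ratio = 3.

Sₙ = a(1 - rⁿ) / (1 - r)
S_8 = 32(1 - 3^8) / (1 - 3)
S_8 = 32(1 - 6561) / (-2)
S_8 = 104960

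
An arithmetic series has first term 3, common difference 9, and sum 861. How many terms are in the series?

Using S = n/2 × [2a + (n-1)d]
861 = n/2 × [2(3) + (n-1)(9)]
861 = n/2 × [6 + 9n - 9]
1722 = n × [-3 + 9n]
9n² + (-3)n - 1722 = 0
Discriminant: Δ = (-3)² - 4(9)(-1722) = 9 + 61992 = 62001
√Δ = 249
n = [-(-3) + √Δ] / (2·9) = (3 + 249) / 18 = 252 / 18 = 14
(The negative root is discarded since n must be a positive integer.)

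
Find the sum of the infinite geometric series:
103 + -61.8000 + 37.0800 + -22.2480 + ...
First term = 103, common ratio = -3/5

For |r| < 1, S = a / (1 - r)
S = 103 / (1 - (-3/5))
S = 103 / (8/5)
S = 515/8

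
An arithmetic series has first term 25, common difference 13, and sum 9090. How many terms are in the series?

Using S = n/2 × [2a + (n-1)d]
9090 = n/2 × [2(25) + (n-1)(13)]
9090 = n/2 × [50 + 13n - 13]
18180 = n × [37 + 13n]
13n² + (37)n - 18180 = 0
Discriminant: Δ = (37)² - 4(13)(-18180) = 1369 + 945360 = 946729
√Δ = 973
n = [-(37) + √Δ] / (2·13) = (-37 + 973) / 26 = 936 / 26 = 36
(The negative root is discarded since n must be a positive integer.)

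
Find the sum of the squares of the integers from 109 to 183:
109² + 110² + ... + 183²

Use ∑_{k=1}^{n} k² = n(n+1)(2n+1)/6, then subtract the first 108 terms.
∑_{k=1}^{183} k² = 183×184×367/6 = 2059604
∑_{k=1}^{108} k² = 108×109×217/6 = 425754
∑_{k=109}^{183} k² = 2059604 - 425754 = 1633850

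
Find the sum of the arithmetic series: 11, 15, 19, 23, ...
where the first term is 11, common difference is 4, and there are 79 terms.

Sₙ = n/2 × (first + last)
Last term = a + (n-1)d = 11 + (79-1)×4 = 323
S_79 = 79/2 × (11 + 323)
S_79 = 79/2 × 334 = 13193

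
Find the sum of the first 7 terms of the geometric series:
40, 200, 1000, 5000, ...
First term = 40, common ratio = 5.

Sₙ = a(1 - rⁿ) / (1 - r)
S_7 = 40(1 - 5^7) / (1 - 5)
S_7 = 40(1 - 78125) / (-4)
S_7 = 781240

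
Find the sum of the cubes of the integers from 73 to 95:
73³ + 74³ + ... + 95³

Use ∑_{k=1}^{n} k³ = [n(n+1)/2]², then subtract the first 72 terms.
∑_{k=1}^{95} k³ = [95×96/2]² = 4560² = 20793600
∑_{k=1}^{72} k³ = [72×73/2]² = 2628² = 6906384
∑_{k=73}^{95} k³ = 20793600 - 6906384 = 13887216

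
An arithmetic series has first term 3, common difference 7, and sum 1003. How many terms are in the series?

Using S = n/2 × [2a + (n-1)d]
1003 = n/2 × [2(3) + (n-1)(7)]
1003 = n/2 × [6 + 7n - 7]
2006 = n × [-1 + 7n]
7n² + (-1)n - 2006 = 0
Discriminant: Δ = (-1)² - 4(7)(-2006) = 1 + 56168 = 56169
√Δ = 237
n = [-(-1) + √Δ] / (2·7) = (1 + 237) / 14 = 238 / 14 = 17
(The negative root is discarded since n must be a positive integer.)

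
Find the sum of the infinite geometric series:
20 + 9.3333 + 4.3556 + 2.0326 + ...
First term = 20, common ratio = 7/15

For |r| < 1, S = a / (1 - r)
S = 20 / (1 - (7/15))
S = 20 / (8/15)
S = 75/2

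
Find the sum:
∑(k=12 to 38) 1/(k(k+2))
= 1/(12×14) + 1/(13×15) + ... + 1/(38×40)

Partial fractions: 1/(k(k+2)) = (1/2)[1/k - 1/(k+2)]
Telescoping leaves the first two and last two terms:
= (1/2)[1/12 + 1/13 - 1/39 - 1/40]
= 57/1040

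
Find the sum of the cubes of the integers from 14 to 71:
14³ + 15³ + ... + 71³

Use ∑_{k=1}^{n} k³ = [n(n+1)/2]², then subtract the first 13 terms.
∑_{k=1}^{71} k³ = [71×72/2]² = 2556² = 6533136
∑_{k=1}^{13} k³ = [13×14/2]² = 91² = 8281
∑_{k=14}^{71} k³ = 6533136 - 8281 = 6524855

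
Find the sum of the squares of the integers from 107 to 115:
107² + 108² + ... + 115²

Use ∑_{k=1}^{n} k² = n(n+1)(2n+1)/6, then subtract the first 106 terms.
∑_{k=1}^{115} k² = 115×116×231/6 = 513590
∑_{k=1}^{106} k² = 106×107×213/6 = 402641
∑_{k=107}^{115} k² = 513590 - 402641 = 110949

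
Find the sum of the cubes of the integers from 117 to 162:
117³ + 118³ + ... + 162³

Use ∑_{k=1}^{n} k³ = [n(n+1)/2]², then subtract the first 116 terms.
∑_{k=1}^{162} k³ = [162×163/2]² = 13203² = 174319209
∑_{k=1}^{116} k³ = [116×117/2]² = 6786² = 46049796
∑_{k=117}^{162} k³ = 174319209 - 46049796 = 128269413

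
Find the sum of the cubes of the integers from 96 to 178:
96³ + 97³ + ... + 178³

Use ∑_{k=1}^{n} k³ = [n(n+1)/2]², then subtract the first 95 terms.
∑_{k=1}^{178} k³ = [178×179/2]² = 15931² = 253796761
∑_{k=1}^{95} k³ = [95×96/2]² = 4560² = 20793600
∑_{k=96}^{178} k³ = 253796761 - 20793600 = 233003161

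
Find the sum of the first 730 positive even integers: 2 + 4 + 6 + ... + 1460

Sum of first n even numbers = n(n+1)
= 730×731
= 533630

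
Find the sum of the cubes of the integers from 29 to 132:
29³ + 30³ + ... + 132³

Use ∑_{k=1}^{n} k³ = [n(n+1)/2]², then subtract the first 28 terms.
∑_{k=1}^{132} k³ = [132×133/2]² = 8778² = 77053284
∑_{k=1}^{28} k³ = [28×29/2]² = 406² = 164836
∑_{k=29}^{132} k³ = 77053284 - 164836 = 76888448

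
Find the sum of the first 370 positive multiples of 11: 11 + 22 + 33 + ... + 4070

Factor out 11: = 11(1 + 2 + ... + 370) = 11 × n(n+1)/2
= 11 × 370×371/2
= 11 × 68635
= 754985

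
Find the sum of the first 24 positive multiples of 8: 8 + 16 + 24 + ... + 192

Factor out 8: = 8(1 + 2 + ... + 24) = 8 × n(n+1)/2
= 8 × 24×25/2
= 8 × 300
= 2400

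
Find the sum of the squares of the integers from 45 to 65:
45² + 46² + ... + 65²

Use ∑_{k=1}^{n} k² = n(n+1)(2n+1)/6, then subtract the first 44 terms.
∑_{k=1}^{65} k² = 65×66×131/6 = 93665
∑_{k=1}^{44} k² = 44×45×89/6 = 29370
∑_{k=45}^{65} k² = 93665 - 29370 = 64295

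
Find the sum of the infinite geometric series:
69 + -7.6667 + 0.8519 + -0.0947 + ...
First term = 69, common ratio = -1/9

For |r| < 1, S = a / (1 - r)
S = 69 / (1 - (-1/9))
S = 69 / (10/9)
S = 621/10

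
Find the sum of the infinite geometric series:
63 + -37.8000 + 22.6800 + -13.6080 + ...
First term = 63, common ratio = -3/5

For |r| < 1, S = a / (1 - r)
S = 63 / (1 - (-3/5))
S = 63 / (8/5)
S = 315/8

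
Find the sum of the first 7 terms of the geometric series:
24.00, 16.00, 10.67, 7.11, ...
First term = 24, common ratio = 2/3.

Sₙ = a(1 - rⁿ) / (1 - r)
S_7 = 24(1 - (2/3)^7) / (1 - (2/3))
S_7 = 24(1 - (128/2187)) / (1/3)
S_7 = 16472/243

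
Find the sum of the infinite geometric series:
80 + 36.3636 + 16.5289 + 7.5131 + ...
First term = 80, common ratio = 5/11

For |r| < 1, S = a / (1 - r)
S = 80 / (1 - (5/11))
S = 80 / (6/11)
S = 440/3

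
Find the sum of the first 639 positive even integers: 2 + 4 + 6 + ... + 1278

Sum of first n even numbers = n(n+1)
= 639×640
= 408960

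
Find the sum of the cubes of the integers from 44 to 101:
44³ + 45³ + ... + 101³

Use ∑_{k=1}^{n} k³ = [n(n+1)/2]², then subtract the first 43 terms.
∑_{k=1}^{101} k³ = [101×102/2]² = 5151² = 26532801
∑_{k=1}^{43} k³ = [43×44/2]² = 946² = 894916
∑_{k=44}^{101} k³ = 26532801 - 894916 = 25637885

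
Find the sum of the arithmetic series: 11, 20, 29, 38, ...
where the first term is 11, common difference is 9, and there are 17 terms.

Sₙ = n/2 × (first + last)
Last term = a + (n-1)d = 11 + (17-1)×9 = 155
S_17 = 17/2 × (11 + 155)
S_17 = 17/2 × 166 = 1411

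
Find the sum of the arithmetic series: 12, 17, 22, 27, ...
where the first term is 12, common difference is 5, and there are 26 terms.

Sₙ = n/2 × (first + last)
Last term = a + (n-1)d = 12 + (26-1)×5 = 137
S_26 = 26/2 × (12 + 137)
S_26 = 26/2 × 149 = 1937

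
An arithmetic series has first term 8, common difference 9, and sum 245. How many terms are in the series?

Using S = n/2 × [2a + (n-1)d]
245 = n/2 × [2(8) + (n-1)(9)]
245 = n/2 × [16 + 9n - 9]
490 = n × [7 + 9n]
9n² + (7)n - 490 = 0
Discriminant: Δ = (7)² - 4(9)(-490) = 49 + 17640 = 17689
√Δ = 133
n = [-(7) + √Δ] / (2·9) = (-7 + 133) / 18 = 126 / 18 = 7
(The negative root is discarded since n must be a positive integer.)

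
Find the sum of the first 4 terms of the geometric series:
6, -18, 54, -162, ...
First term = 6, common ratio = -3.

Sₙ = a(1 - rⁿ) / (1 - r)
S_4 = 6(1 - (-3)^4) / (1 - (-3))
S_4 = 6(1 - 81) / (4)
S_4 = -120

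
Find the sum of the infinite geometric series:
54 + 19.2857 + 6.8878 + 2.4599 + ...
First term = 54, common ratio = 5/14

For |r| < 1, S = a / (1 - r)
S = 54 / (1 - (5/14))
S = 54 / (9/14)
S = 84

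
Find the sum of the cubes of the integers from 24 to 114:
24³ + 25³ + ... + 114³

Use ∑_{k=1}^{n} k³ = [n(n+1)/2]², then subtract the first 23 terms.
∑_{k=1}^{114} k³ = [114×115/2]² = 6555² = 42968025
∑_{k=1}^{23} k³ = [23×24/2]² = 276² = 76176
∑_{k=24}^{114} k³ = 42968025 - 76176 = 42891849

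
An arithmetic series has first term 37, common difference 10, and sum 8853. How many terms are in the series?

Using S = n/2 × [2a + (n-1)d]
8853 = n/2 × [2(37) + (n-1)(10)]
8853 = n/2 × [74 + 10n - 10]
17706 = n × [64 + 10n]
10n² + (64)n - 17706 = 0
Discriminant: Δ = (64)² - 4(10)(-17706) = 4096 + 708240 = 712336
√Δ = 844
n = [-(64) + √Δ] / (2·10) = (-64 + 844) / 20 = 780 / 20 = 39
(The negative root is discarded since n must be a positive integer.)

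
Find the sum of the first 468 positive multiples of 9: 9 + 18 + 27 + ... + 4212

Factor out 9: = 9(1 + 2 + ... + 468) = 9 × n(n+1)/2
= 9 × 468×469/2
= 9 × 109746
= 987714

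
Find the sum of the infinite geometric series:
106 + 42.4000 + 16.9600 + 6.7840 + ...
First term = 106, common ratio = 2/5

For |r| < 1, S = a / (1 - r)
S = 106 / (1 - (2/5))
S = 106 / (3/5)
S = 530/3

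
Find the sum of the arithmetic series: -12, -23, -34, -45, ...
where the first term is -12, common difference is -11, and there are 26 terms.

Sₙ = n/2 × (first + last)
Last term = a + (n-1)d = -12 + (26-1)×(-11) = -287
S_26 = 26/2 × (-12 + (-287))
S_26 = 26/2 × (-299) = -3887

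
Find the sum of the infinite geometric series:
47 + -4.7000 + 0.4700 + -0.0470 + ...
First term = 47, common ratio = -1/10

For |r| < 1, S = a / (1 - r)
S = 47 / (1 - (-1/10))
S = 47 / (11/10)
S = 470/11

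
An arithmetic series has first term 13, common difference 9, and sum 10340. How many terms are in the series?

Using S = n/2 × [2a + (n-1)d]
10340 = n/2 × [2(13) + (n-1)(9)]
10340 = n/2 × [26 + 9n - 9]
20680 = n × [17 + 9n]
9n² + (17)n - 20680 = 0
Discriminant: Δ = (17)² - 4(9)(-20680) = 289 + 744480 = 744769
√Δ = 863
n = [-(17) + √Δ] / (2·9) = (-17 + 863) / 18 = 846 / 18 = 47
(The negative root is discarded since n must be a positive integer.)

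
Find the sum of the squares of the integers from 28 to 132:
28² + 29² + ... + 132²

Use ∑_{k=1}^{n} k² = n(n+1)(2n+1)/6, then subtract the first 27 terms.
∑_{k=1}^{132} k² = 132×133×265/6 = 775390
∑_{k=1}^{27} k² = 27×28×55/6 = 6930
∑_{k=28}^{132} k² = 775390 - 6930 = 768460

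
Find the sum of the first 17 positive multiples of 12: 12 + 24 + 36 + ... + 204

Factor out 12: = 12(1 + 2 + ... + 17) = 12 × n(n+1)/2
= 12 × 17×18/2
= 12 × 153
= 1836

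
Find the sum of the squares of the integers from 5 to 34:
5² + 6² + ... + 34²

Use ∑_{k=1}^{n} k² = n(n+1)(2n+1)/6, then subtract the first 4 terms.
∑_{k=1}^{34} k² = 34×35×69/6 = 13685
∑_{k=1}^{4} k² = 4×5×9/6 = 30
∑_{k=5}^{34} k² = 13685 - 30 = 13655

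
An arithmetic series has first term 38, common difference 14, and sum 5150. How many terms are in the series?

Using S = n/2 × [2a + (n-1)d]
5150 = n/2 × [2(38) + (n-1)(14)]
5150 = n/2 × [76 + 14n - 14]
10300 = n × [62 + 14n]
14n² + (62)n - 10300 = 0
Discriminant: Δ = (62)² - 4(14)(-10300) = 3844 + 576800 = 580644
√Δ = 762
n = [-(62) + √Δ] / (2·14) = (-62 + 762) / 28 = 700 / 28 = 25
(The negative root is discarded since n must be a positive integer.)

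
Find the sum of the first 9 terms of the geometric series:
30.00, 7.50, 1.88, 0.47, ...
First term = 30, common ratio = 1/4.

Sₙ = a(1 - rⁿ) / (1 - r)
S_9 = 30(1 - (1/4)^9) / (1 - (1/4))
S_9 = 30(1 - (1/262144)) / (3/4)
S_9 = 1310715/32768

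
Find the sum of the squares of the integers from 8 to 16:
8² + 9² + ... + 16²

Use ∑_{k=1}^{n} k² = n(n+1)(2n+1)/6, then subtract the first 7 terms.
∑_{k=1}^{16} k² = 16×17×33/6 = 1496
∑_{k=1}^{7} k² = 7×8×15/6 = 140
∑_{k=8}^{16} k² = 1496 - 140 = 1356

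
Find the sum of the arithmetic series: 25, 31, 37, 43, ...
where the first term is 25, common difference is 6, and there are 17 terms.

Sₙ = n/2 × (first + last)
Last term = a + (n-1)d = 25 + (17-1)×6 = 121
S_17 = 17/2 × (25 + 121)
S_17 = 17/2 × 146 = 1241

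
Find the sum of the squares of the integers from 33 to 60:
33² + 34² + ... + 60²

Use ∑_{k=1}^{n} k² = n(n+1)(2n+1)/6, then subtract the first 32 terms.
∑_{k=1}^{60} k² = 60×61×121/6 = 73810
∑_{k=1}^{32} k² = 32×33×65/6 = 11440
∑_{k=33}^{60} k² = 73810 - 11440 = 62370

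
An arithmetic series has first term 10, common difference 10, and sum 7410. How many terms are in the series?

Using S = n/2 × [2a + (n-1)d]
7410 = n/2 × [2(10) + (n-1)(10)]
7410 = n/2 × [20 + 10n - 10]
14820 = n × [10 + 10n]
10n² + (10)n - 14820 = 0
Discriminant: Δ = (10)² - 4(10)(-14820) = 100 + 592800 = 592900
√Δ = 770
n = [-(10) + √Δ] / (2·10) = (-10 + 770) / 20 = 760 / 20 = 38
(The negative root is discarded since n must be a positive integer.)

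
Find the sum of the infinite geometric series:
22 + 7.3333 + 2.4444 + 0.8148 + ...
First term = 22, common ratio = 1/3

For |r| < 1, S = a / (1 - r)
S = 22 / (1 - (1/3))
S = 22 / (2/3)
S = 33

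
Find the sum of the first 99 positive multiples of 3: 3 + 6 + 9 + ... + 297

Factor out 3: = 3(1 + 2 + ... + 99) = 3 × n(n+1)/2
= 3 × 99×100/2
= 3 × 4950
= 14850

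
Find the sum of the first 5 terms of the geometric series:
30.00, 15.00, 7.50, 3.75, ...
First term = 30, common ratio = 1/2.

Sₙ = a(1 - rⁿ) / (1 - r)
S_5 = 30(1 - (1/2)^5) / (1 - (1/2))
S_5 = 30(1 - (1/32)) / (1/2)
S_5 = 465/8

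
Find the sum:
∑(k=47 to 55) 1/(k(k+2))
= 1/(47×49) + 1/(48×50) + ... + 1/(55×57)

Partial fractions: 1/(k(k+2)) = (1/2)[1/k - 1/(k+2)]
Telescoping leaves the first two and last two terms:
= (1/2)[1/47 + 1/48 - 1/56 - 1/57]
= 671/200032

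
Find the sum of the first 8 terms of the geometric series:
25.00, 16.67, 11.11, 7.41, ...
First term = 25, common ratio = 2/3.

Sₙ = a(1 - rⁿ) / (1 - r)
S_8 = 25(1 - (2/3)^8) / (1 - (2/3))
S_8 = 25(1 - (256/6561)) / (1/3)
S_8 = 157625/2187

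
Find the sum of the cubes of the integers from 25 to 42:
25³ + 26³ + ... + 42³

Use ∑_{k=1}^{n} k³ = [n(n+1)/2]², then subtract the first 24 terms.
∑_{k=1}^{42} k³ = [42×43/2]² = 903² = 815409
∑_{k=1}^{24} k³ = [24×25/2]² = 300² = 90000
∑_{k=25}^{42} k³ = 815409 - 90000 = 725409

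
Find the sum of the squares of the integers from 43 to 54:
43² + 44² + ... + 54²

Use ∑_{k=1}^{n} k² = n(n+1)(2n+1)/6, then subtract the first 42 terms.
∑_{k=1}^{54} k² = 54×55×109/6 = 53955
∑_{k=1}^{42} k² = 42×43×85/6 = 25585
∑_{k=43}^{54} k² = 53955 - 25585 = 28370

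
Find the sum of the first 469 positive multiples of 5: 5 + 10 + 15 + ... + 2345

Factor out 5: = 5(1 + 2 + ... + 469) = 5 × n(n+1)/2
= 5 × 469×470/2
= 5 × 110215
= 551075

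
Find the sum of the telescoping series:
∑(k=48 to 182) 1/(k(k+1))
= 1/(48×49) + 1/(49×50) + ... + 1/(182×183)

Partial fractions: 1/(k(k+1)) = 1/k - 1/(k+1)
The series telescopes:
= (1/48 - 1/49) + (1/49 - 1/50) + ... + (1/182 - 1/183)
= 1/48 - 1/183
= 15/976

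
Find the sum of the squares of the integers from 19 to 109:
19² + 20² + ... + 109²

Use ∑_{k=1}^{n} k² = n(n+1)(2n+1)/6, then subtract the first 18 terms.
∑_{k=1}^{109} k² = 109×110×219/6 = 437635
∑_{k=1}^{18} k² = 18×19×37/6 = 2109
∑_{k=19}^{109} k² = 437635 - 2109 = 435526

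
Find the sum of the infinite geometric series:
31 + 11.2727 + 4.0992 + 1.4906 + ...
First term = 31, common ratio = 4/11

For |r| < 1, S = a / (1 - r)
S = 31 / (1 - (4/11))
S = 31 / (7/11)
S = 341/7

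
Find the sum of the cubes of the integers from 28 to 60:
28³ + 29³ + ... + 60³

Use ∑_{k=1}^{n} k³ = [n(n+1)/2]², then subtract the first 27 terms.
∑_{k=1}^{60} k³ = [60×61/2]² = 1830² = 3348900
∑_{k=1}^{27} k³ = [27×28/2]² = 378² = 142884
∑_{k=28}^{60} k³ = 3348900 - 142884 = 3206016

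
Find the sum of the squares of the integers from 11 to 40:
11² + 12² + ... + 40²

Use ∑_{k=1}^{n} k² = n(n+1)(2n+1)/6, then subtract the first 10 terms.
∑_{k=1}^{40} k² = 40×41×81/6 = 22140
∑_{k=1}^{10} k² = 10×11×21/6 = 385
∑_{k=11}^{40} k² = 22140 - 385 = 21755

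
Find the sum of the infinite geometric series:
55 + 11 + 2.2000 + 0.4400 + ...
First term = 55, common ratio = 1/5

For |r| < 1, S = a / (1 - r)
S = 55 / (1 - (1/5))
S = 55 / (4/5)
S = 275/4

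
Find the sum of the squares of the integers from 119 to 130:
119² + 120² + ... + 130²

Use ∑_{k=1}^{n} k² = n(n+1)(2n+1)/6, then subtract the first 118 terms.
∑_{k=1}^{130} k² = 130×131×261/6 = 740805
∑_{k=1}^{118} k² = 118×119×237/6 = 554659
∑_{k=119}^{130} k² = 740805 - 554659 = 186146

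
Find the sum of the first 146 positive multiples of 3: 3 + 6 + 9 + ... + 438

Factor out 3: = 3(1 + 2 + ... + 146) = 3 × n(n+1)/2
= 3 × 146×147/2
= 3 × 10731
= 32193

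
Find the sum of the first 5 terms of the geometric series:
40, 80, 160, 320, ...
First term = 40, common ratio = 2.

Sₙ = a(1 - rⁿ) / (1 - r)
S_5 = 40(1 - 2^5) / (1 - 2)
S_5 = 40(1 - 32) / (-1)
S_5 = 1240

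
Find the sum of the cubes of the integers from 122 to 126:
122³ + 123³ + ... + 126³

Use ∑_{k=1}^{n} k³ = [n(n+1)/2]², then subtract the first 121 terms.
∑_{k=1}^{126} k³ = [126×127/2]² = 8001² = 64016001
∑_{k=1}^{121} k³ = [121×122/2]² = 7381² = 54479161
∑_{k=122}^{126} k³ = 64016001 - 54479161 = 9536840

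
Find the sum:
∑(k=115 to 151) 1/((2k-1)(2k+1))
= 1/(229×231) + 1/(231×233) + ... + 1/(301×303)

Partial fractions: 1/((2k-1)(2k+1)) = (1/2)[1/(2k-1) - 1/(2k+1)]
The series telescopes:
= (1/2)[1/229 - 1/303]
= 37/69387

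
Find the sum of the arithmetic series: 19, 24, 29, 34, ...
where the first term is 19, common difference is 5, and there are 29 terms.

Sₙ = n/2 × (first + last)
Last term = a + (n-1)d = 19 + (29-1)×5 = 159
S_29 = 29/2 × (19 + 159)
S_29 = 29/2 × 178 = 2581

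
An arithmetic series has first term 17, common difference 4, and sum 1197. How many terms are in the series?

Using S = n/2 × [2a + (n-1)d]
1197 = n/2 × [2(17) + (n-1)(4)]
1197 = n/2 × [34 + 4n - 4]
2394 = n × [30 + 4n]
4n² + (30)n - 2394 = 0
Discriminant: Δ = (30)² - 4(4)(-2394) = 900 + 38304 = 39204
√Δ = 198
n = [-(30) + √Δ] / (2·4) = (-30 + 198) / 8 = 168 / 8 = 21
(The negative root is discarded since n must be a positive integer.)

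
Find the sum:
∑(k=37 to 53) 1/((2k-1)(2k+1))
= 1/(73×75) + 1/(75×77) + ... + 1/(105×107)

Partial fractions: 1/((2k-1)(2k+1)) = (1/2)[1/(2k-1) - 1/(2k+1)]
The series telescopes:
= (1/2)[1/73 - 1/107]
= 17/7811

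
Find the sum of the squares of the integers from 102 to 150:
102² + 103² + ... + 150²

Use ∑_{k=1}^{n} k² = n(n+1)(2n+1)/6, then subtract the first 101 terms.
∑_{k=1}^{150} k² = 150×151×301/6 = 1136275
∑_{k=1}^{101} k² = 101×102×203/6 = 348551
∑_{k=102}^{150} k² = 1136275 - 348551 = 787724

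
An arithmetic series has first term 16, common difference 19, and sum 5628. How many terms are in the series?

Using S = n/2 × [2a + (n-1)d]
5628 = n/2 × [2(16) + (n-1)(19)]
5628 = n/2 × [32 + 19n - 19]
11256 = n × [13 + 19n]
19n² + (13)n - 11256 = 0
Discriminant: Δ = (13)² - 4(19)(-11256) = 169 + 855456 = 855625
√Δ = 925
n = [-(13) + √Δ] / (2·19) = (-13 + 925) / 38 = 912 / 38 = 24
(The negative root is discarded since n must be a positive integer.)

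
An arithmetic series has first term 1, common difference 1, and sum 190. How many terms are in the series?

Using S = n/2 × [2a + (n-1)d]
190 = n/2 × [2(1) + (n-1)(1)]
190 = n/2 × [2 + 1n - 1]
380 = n × [1 + 1n]
1n² + (1)n - 380 = 0
Discriminant: Δ = (1)² - 4(1)(-380) = 1 + 1520 = 1521
√Δ = 39
n = [-(1) + √Δ] / (2·1) = (-1 + 39) / 2 = 38 / 2 = 19
(The negative root is discarded since n must be a positive integer.)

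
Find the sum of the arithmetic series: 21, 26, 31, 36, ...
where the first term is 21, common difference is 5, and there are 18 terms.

Sₙ = n/2 × (first + last)
Last term = a + (n-1)d = 21 + (18-1)×5 = 106
S_18 = 18/2 × (21 + 106)
S_18 = 18/2 × 127 = 1143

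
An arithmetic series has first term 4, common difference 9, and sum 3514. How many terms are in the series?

Using S = n/2 × [2a + (n-1)d]
3514 = n/2 × [2(4) + (n-1)(9)]
3514 = n/2 × [8 + 9n - 9]
7028 = n × [-1 + 9n]
9n² + (-1)n - 7028 = 0
Discriminant: Δ = (-1)² - 4(9)(-7028) = 1 + 253008 = 253009
√Δ = 503
n = [-(-1) + √Δ] / (2·9) = (1 + 503) / 18 = 504 / 18 = 28
(The negative root is discarded since n must be a positive integer.)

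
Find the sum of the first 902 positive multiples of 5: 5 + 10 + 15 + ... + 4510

Factor out 5: = 5(1 + 2 + ... + 902) = 5 × n(n+1)/2
= 5 × 902×903/2
= 5 × 407253
= 2036265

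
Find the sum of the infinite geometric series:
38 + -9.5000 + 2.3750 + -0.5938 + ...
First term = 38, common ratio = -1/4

For |r| < 1, S = a / (1 - r)
S = 38 / (1 - (-1/4))
S = 38 / (5/4)
S = 152/5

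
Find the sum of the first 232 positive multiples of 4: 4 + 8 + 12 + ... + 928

Factor out 4: = 4(1 + 2 + ... + 232) = 4 × n(n+1)/2
= 4 × 232×233/2
= 4 × 27028
= 108112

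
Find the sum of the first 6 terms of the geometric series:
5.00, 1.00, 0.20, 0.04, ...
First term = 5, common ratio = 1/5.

Sₙ = a(1 - rⁿ) / (1 - r)
S_6 = 5(1 - (1/5)^6) / (1 - (1/5))
S_6 = 5(1 - (1/15625)) / (4/5)
S_6 = 3906/625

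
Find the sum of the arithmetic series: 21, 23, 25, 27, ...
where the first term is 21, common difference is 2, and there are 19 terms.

Sₙ = n/2 × (first + last)
Last term = a + (n-1)d = 21 + (19-1)×2 = 57
S_19 = 19/2 × (21 + 57)
S_19 = 19/2 × 78 = 741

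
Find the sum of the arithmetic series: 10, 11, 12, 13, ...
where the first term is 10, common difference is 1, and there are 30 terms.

Sₙ = n/2 × (first + last)
Last term = a + (n-1)d = 10 + (30-1)×1 = 39
S_30 = 30/2 × (10 + 39)
S_30 = 30/2 × 49 = 735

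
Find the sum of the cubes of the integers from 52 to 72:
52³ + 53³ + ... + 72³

Use ∑_{k=1}^{n} k³ = [n(n+1)/2]², then subtract the first 51 terms.
∑_{k=1}^{72} k³ = [72×73/2]² = 2628² = 6906384
∑_{k=1}^{51} k³ = [51×52/2]² = 1326² = 1758276
∑_{k=52}^{72} k³ = 6906384 - 1758276 = 5148108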